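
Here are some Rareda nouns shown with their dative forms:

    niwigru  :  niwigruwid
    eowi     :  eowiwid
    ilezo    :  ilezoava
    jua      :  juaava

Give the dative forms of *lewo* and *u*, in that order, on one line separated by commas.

Looking at the last vowel of each stem: -wid when the last vowel of the stem is a high vowel (*niwigru*, *eowi*); -ava when the last vowel of the stem is a non-high vowel (*ilezo*, *jua*).
*lewo* — last vowel /o/ (a non-high vowel) → -ava → *lewoava*.
*u*: last vowel = /u/, a high vowel → -wid → *uwid*.

lewoava, uwid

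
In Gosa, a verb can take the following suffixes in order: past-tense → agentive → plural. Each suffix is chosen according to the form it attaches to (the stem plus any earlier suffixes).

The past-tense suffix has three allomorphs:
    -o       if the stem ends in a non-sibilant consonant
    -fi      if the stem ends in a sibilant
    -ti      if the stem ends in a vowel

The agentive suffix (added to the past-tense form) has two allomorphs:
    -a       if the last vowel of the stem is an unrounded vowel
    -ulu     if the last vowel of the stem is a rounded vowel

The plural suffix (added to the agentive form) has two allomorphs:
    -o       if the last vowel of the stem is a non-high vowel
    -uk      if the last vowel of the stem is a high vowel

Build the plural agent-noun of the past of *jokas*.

*jokas* — final sound /s/ (a sibilant) → -fi → *jokasfi*.
Since the last vowel of the past-tense form *jokasfi* is /i/ (an unrounded vowel), it takes -a, giving *jokasfia*.
The last vowel of the agentive form *jokasfia* is /a/, which is a non-high vowel, so the plural suffix is -o, giving *jokasfiao*.

jokasfiao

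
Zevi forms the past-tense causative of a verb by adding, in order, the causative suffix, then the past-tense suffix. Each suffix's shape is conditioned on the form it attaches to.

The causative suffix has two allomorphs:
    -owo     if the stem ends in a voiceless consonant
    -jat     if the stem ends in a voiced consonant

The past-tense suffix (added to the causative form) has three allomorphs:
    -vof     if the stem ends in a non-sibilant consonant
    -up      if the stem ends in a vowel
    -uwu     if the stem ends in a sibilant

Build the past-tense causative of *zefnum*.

zefnumjatvof

*zefnum*: final consonant = /m/, voiced → -jat → *zefnumjat*.
The causative form *zefnumjat*: final sound = /t/, a non-sibilant consonant → -vof → *zefnumjatvof*.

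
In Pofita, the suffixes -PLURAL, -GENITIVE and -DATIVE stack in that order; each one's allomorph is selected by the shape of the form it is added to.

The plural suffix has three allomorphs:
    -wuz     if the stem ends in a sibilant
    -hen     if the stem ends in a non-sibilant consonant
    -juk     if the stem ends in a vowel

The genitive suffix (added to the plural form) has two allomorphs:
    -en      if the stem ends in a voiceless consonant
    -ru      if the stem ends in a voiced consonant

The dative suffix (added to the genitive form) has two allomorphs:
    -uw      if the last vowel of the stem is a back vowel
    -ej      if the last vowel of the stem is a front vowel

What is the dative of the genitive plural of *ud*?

udhenruuw

*ud*: final sound = /d/, a non-sibilant consonant → -hen → *udhen*.
The final consonant of the plural form *udhen* is /n/, which is voiced, so the genitive suffix is -ru, giving *udhenru*.
Since the last vowel of the genitive form *udhenru* is /u/ (a back vowel), it takes -uw, giving *udhenruuw*.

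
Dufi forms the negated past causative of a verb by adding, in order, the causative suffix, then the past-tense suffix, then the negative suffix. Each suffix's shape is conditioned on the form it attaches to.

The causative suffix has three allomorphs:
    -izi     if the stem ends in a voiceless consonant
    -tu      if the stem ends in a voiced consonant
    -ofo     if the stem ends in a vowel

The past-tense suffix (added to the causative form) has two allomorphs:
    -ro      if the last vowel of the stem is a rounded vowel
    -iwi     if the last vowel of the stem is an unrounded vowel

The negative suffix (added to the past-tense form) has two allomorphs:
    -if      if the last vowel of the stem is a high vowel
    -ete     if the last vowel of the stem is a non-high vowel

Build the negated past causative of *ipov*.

Since the final sound of *ipov* is /v/ (a voiced consonant), it takes -tu, giving *ipovtu*.
The causative form *ipovtu*: last vowel = /u/, a rounded vowel → -ro → *ipovturo*.
The past-tense form *ipovturo* — last vowel /o/ (a non-high vowel) → -ete → *ipovturoete*.

ipovturoete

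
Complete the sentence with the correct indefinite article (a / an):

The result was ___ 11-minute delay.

an

The indefinite article is chosen by the initial *sound* of the following word, not its spelling.
The number *11* is spoken "eleven", beginning with /ɪˈlɛvən/ — a vowel sound.
So the article is *an*: The result was an 11-minute delay.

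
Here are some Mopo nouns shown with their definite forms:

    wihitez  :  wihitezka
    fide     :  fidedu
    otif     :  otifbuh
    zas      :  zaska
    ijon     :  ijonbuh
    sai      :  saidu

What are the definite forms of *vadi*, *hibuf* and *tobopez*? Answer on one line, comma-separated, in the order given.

Looking at the final sound of each stem: -ka when the stem ends in a sibilant (*wihitez*, *zas*); -buh when the stem ends in a non-sibilant consonant (*otif*, *ijon*); -du when the stem ends in a vowel (*fide*, *sai*).
*vadi*: final sound = /i/, a vowel → -du → *vadidu*.
*hibuf*: final sound = /f/, a non-sibilant consonant → -buh → *hibufbuh*.
Since the final sound of *tobopez* is /z/ (a sibilant), it takes -ka, giving *tobopezka*.

vadidu, hibufbuh, tobopezka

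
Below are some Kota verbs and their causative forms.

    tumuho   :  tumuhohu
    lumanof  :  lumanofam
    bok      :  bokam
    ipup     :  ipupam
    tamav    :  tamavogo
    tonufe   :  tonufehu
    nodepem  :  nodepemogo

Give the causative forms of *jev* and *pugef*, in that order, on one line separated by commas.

Looking at the final sound of each stem: -am when the stem ends in a voiceless consonant (*lumanof*, *bok*, *ipup*); -ogo when the stem ends in a voiced consonant (*tamav*, *nodepem*); -hu when the stem ends in a vowel (*tumuho*, *tonufe*).
*jev*: final sound = /v/, a voiced consonant → -ogo → *jevogo*.
*pugef* — final sound /f/ (a voiceless consonant) → -am → *pugefam*.

jevogo, pugefam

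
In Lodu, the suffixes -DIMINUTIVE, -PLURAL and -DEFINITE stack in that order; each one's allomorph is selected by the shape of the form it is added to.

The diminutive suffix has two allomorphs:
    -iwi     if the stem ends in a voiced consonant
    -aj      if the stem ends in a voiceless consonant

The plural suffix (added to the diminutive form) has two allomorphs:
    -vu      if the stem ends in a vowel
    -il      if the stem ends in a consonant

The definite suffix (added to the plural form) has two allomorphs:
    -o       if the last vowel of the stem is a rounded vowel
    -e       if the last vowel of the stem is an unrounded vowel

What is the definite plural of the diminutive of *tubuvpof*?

Since the final consonant of *tubuvpof* is /f/ (voiceless), it takes -aj, giving *tubuvpofaj*.
The diminutive form *tubuvpofaj*: final sound = /j/, a consonant → -il → *tubuvpofajil*.
The plural form *tubuvpofajil* — last vowel /i/ (an unrounded vowel) → -e → *tubuvpofajile*.

tubuvpofajile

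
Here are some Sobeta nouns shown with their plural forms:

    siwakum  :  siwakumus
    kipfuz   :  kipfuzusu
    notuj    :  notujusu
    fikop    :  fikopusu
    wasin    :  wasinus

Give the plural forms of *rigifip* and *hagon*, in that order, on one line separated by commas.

Looking at the final consonant of each stem: -us when the stem ends in a nasal (*siwakum*, *wasin*); -usu when the stem ends in a non-nasal consonant (*kipfuz*, *notuj*, *fikop*).
*rigifip*: final consonant = /p/, non-nasal → -usu → *rigifipusu*.
Since the final consonant of *hagon* is /n/ (a nasal), it takes -us, giving *hagonus*.

rigifipusu, hagonus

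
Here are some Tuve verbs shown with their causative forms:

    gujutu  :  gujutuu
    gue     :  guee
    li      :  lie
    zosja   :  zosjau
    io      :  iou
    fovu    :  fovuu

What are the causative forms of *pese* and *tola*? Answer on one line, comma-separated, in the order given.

pesee, tolau

Looking at the last vowel of each stem: -e when the last vowel of the stem is a front vowel (*gue*, *li*); -u when the last vowel of the stem is a back vowel (*gujutu*, *zosja*, *io*, *fovu*).
Since the last vowel of *pese* is /e/ (a front vowel), it takes -e, giving *pesee*.
Since the last vowel of *tola* is /a/ (a back vowel), it takes -u, giving *tolau*.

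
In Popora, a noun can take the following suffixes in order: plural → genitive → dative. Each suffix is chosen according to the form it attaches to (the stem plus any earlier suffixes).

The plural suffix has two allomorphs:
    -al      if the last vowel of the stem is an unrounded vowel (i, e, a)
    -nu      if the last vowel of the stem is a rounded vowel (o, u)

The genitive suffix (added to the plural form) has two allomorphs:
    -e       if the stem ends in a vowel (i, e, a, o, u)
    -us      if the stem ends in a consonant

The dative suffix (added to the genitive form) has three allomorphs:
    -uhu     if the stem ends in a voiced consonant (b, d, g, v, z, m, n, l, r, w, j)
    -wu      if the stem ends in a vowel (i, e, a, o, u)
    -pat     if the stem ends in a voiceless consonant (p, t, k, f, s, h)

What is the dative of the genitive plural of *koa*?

Since the last vowel of *koa* is /a/ (an unrounded vowel), it takes -al, giving *koaal*.
Since the final sound of the plural form *koaal* is /l/ (a consonant), it takes -us, giving *koaalus*.
The genitive form *koaalus*: final sound = /s/, a voiceless consonant → -pat → *koaaluspat*.

koaaluspat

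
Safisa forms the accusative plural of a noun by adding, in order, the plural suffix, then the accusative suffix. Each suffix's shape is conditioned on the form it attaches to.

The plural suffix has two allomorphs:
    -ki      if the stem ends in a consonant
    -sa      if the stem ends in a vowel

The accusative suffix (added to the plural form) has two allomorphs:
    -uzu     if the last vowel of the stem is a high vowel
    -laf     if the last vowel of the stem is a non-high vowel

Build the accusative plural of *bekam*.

*bekam*: final sound = /m/, a consonant → -ki → *bekamki*.
Since the last vowel of the plural form *bekamki* is /i/ (a high vowel), it takes -uzu, giving *bekamkiuzu*.

bekamkiuzu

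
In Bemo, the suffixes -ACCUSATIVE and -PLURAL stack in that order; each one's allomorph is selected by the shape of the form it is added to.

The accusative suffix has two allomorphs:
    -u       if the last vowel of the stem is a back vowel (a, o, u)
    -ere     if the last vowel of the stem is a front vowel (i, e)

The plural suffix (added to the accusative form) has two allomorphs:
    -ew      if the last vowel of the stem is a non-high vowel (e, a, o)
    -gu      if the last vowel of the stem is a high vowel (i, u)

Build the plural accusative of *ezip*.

ezipereew

The last vowel of *ezip* is /i/, which is a front vowel, so the accusative suffix is -ere, giving *ezipere*.
The accusative form *ezipere* — last vowel /e/ (a non-high vowel) → -ew → *ezipereew*.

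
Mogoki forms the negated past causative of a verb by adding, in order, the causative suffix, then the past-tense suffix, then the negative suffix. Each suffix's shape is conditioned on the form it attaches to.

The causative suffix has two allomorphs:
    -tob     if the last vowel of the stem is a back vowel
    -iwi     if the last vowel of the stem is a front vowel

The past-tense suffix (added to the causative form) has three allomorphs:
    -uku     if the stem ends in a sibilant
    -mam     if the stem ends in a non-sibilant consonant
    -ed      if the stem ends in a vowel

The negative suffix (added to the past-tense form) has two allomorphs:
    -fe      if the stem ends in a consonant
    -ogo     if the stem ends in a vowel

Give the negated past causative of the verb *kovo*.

kovotobmamfe

Since the last vowel of *kovo* is /o/ (a back vowel), it takes -tob, giving *kovotob*.
The causative form *kovotob*: final sound = /b/, a non-sibilant consonant → -mam → *kovotobmam*.
The past-tense form *kovotobmam* — final sound /m/ (a consonant) → -fe → *kovotobmamfe*.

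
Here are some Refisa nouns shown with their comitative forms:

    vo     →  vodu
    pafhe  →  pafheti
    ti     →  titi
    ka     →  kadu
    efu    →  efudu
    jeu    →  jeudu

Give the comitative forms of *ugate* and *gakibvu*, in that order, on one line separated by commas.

ugateti, gakibvudu

The alternation tracks the last vowel of the stem — -ti when the last vowel of the stem is a front vowel (*pafhe*, *ti*); -du when the last vowel of the stem is a back vowel (*vo*, *ka*, *efu*, *jeu*).
The last vowel of *ugate* is /e/, which is a front vowel, so the suffix is -ti, giving *ugateti*.
Since the last vowel of *gakibvu* is /u/ (a back vowel), it takes -du, giving *gakibvudu*.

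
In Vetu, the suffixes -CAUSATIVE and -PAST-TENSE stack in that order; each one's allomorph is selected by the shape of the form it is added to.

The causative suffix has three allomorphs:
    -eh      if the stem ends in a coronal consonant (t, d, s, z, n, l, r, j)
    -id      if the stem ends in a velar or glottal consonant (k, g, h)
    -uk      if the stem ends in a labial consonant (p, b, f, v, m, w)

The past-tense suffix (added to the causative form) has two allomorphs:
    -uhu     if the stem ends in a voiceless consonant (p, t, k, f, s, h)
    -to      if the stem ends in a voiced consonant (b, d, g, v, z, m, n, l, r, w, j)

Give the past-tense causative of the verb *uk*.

ukidto

The final consonant of *uk* is /k/, which is velar/glottal, so the causative suffix is -id, giving *ukid*.
The causative form *ukid* — final consonant /d/ (voiced) → -to → *ukidto*.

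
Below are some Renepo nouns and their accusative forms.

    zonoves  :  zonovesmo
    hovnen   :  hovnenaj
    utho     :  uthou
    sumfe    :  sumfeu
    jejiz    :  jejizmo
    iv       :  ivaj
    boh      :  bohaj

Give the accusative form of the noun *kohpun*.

The suffix is conditioned by the final sound: -mo when the stem ends in a sibilant (*zonoves*, *jejiz*); -aj when the stem ends in a non-sibilant consonant (*hovnen*, *iv*, *boh*); -u when the stem ends in a vowel (*utho*, *sumfe*).
*kohpun* — final sound /n/ (a non-sibilant consonant) → -aj → *kohpunaj*.

kohpunaj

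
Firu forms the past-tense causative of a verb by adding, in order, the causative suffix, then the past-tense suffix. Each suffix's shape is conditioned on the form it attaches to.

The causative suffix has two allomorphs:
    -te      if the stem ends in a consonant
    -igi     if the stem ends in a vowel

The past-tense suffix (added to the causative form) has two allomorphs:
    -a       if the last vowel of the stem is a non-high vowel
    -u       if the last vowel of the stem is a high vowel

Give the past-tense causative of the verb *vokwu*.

*vokwu*: final sound = /u/, a vowel → -igi → *vokwuigi*.
The causative form *vokwuigi*: last vowel = /i/, a high vowel → -u → *vokwuigiu*.

vokwuigiu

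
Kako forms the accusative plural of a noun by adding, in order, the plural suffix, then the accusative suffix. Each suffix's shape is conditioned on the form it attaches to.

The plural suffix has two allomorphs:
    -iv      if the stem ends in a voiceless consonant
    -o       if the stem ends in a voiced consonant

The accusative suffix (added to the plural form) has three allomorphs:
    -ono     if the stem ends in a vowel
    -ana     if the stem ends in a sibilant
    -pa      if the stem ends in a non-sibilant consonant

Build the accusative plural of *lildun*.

*lildun* — final consonant /n/ (voiced) → -o → *lilduno*.
Since the final sound of the plural form *lilduno* is /o/ (a vowel), it takes -ono, giving *lildunoono*.

lildunoono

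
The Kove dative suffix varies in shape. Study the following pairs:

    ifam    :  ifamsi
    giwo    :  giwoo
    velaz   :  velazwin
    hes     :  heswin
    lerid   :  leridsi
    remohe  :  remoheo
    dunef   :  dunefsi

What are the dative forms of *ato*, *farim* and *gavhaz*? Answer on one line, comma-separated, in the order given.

The alternation tracks the final sound of the stem — -win when the stem ends in a sibilant (*velaz*, *hes*); -si when the stem ends in a non-sibilant consonant (*ifam*, *lerid*, *dunef*); -o when the stem ends in a vowel (*giwo*, *remohe*).
*ato* — final sound /o/ (a vowel) → -o → *atoo*.
*farim* — final sound /m/ (a non-sibilant consonant) → -si → *farimsi*.
*gavhaz*: final sound = /z/, a sibilant → -win → *gavhazwin*.

atoo, farimsi, gavhazwin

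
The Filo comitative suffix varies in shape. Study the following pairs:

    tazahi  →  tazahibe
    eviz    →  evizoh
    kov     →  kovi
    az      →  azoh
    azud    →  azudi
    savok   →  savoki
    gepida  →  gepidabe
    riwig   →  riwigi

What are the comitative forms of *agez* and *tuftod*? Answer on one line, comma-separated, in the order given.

agezoh, tuftodi

The pattern is sibilance of the final sound: -oh when the stem ends in a sibilant (*eviz*, *az*); -i when the stem ends in a non-sibilant consonant (*kov*, *azud*, *savok*, *riwig*); -be when the stem ends in a vowel (*tazahi*, *gepida*).
Since the final sound of *agez* is /z/ (a sibilant), it takes -oh, giving *agezoh*.
The final sound of *tuftod* is /d/, which is a non-sibilant consonant, so the suffix is -i, giving *tuftodi*.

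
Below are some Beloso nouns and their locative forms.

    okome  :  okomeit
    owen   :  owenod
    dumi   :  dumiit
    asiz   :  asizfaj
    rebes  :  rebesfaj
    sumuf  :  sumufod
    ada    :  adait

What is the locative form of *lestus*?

lestusfaj

The alternation tracks the final sound of the stem — -faj when the stem ends in a sibilant (*asiz*, *rebes*); -od when the stem ends in a non-sibilant consonant (*owen*, *sumuf*); -it when the stem ends in a vowel (*okome*, *dumi*, *ada*).
Since the final sound of *lestus* is /s/ (a sibilant), it takes -faj, giving *lestusfaj*.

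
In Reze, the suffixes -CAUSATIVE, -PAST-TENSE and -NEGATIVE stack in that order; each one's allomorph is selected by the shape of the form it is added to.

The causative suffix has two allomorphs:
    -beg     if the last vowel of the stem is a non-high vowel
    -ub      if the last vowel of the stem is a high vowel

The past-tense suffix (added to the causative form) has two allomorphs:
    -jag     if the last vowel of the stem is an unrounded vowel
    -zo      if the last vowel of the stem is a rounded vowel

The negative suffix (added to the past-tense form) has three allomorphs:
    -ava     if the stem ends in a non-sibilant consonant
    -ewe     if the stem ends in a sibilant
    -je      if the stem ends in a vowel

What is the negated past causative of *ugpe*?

ugpebegjagava

*ugpe*: last vowel = /e/, a non-high vowel → -beg → *ugpebeg*.
Since the last vowel of the causative form *ugpebeg* is /e/ (an unrounded vowel), it takes -jag, giving *ugpebegjag*.
The final sound of the past-tense form *ugpebegjag* is /g/, which is a non-sibilant consonant, so the negative suffix is -ava, giving *ugpebegjagava*.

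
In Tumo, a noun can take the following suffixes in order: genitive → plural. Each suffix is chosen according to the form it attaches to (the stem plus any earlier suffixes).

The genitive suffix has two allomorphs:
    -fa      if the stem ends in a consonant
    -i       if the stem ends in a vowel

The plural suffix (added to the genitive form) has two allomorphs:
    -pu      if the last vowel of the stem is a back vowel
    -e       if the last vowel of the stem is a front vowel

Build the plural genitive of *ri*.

*ri*: final sound = /i/, a vowel → -i → *rii*.
The genitive form *rii* — last vowel /i/ (a front vowel) → -e → *riie*.

riie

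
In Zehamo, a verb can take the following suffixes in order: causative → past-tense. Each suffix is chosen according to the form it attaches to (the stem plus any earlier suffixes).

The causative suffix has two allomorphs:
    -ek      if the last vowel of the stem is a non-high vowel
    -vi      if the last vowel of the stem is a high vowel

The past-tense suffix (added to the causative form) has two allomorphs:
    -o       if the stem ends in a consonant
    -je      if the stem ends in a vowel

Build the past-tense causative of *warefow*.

The last vowel of *warefow* is /o/, which is a non-high vowel, so the causative suffix is -ek, giving *warefowek*.
Since the final sound of the causative form *warefowek* is /k/ (a consonant), it takes -o, giving *warefoweko*.

warefoweko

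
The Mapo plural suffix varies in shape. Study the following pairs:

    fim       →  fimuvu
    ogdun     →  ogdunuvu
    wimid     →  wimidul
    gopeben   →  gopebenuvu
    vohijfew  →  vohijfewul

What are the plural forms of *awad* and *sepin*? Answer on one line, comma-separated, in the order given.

awadul, sepinuvu

The alternation tracks the final consonant of the stem — -uvu when the stem ends in a nasal (*fim*, *ogdun*, *gopeben*); -ul when the stem ends in a non-nasal consonant (*wimid*, *vohijfew*).
The final consonant of *awad* is /d/, which is non-nasal, so the suffix is -ul, giving *awadul*.
*sepin*: final consonant = /n/, a nasal → -uvu → *sepinuvu*.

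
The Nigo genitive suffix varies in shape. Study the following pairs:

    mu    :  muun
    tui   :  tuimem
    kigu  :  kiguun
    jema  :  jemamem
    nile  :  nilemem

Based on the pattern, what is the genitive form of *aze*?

The alternation tracks the last vowel of the stem — -un when the last vowel of the stem is a rounded vowel (*mu*, *kigu*); -mem when the last vowel of the stem is an unrounded vowel (*tui*, *jema*, *nile*).
The last vowel of *aze* is /e/, which is an unrounded vowel, so the suffix is -mem, giving *azemem*.

azemem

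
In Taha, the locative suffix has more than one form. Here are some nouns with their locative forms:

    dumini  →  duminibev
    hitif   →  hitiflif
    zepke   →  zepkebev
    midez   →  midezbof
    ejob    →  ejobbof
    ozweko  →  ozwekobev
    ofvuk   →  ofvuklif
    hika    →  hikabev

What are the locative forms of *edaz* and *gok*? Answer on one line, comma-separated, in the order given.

edazbof, goklif

The suffix is conditioned by the final sound: -lif when the stem ends in a voiceless consonant (*hitif*, *ofvuk*); -bof when the stem ends in a voiced consonant (*midez*, *ejob*); -bev when the stem ends in a vowel (*dumini*, *zepke*, *ozweko*, *hika*).
*edaz* — final sound /z/ (a voiced consonant) → -bof → *edazbof*.
*gok*: final sound = /k/, a voiceless consonant → -lif → *goklif*.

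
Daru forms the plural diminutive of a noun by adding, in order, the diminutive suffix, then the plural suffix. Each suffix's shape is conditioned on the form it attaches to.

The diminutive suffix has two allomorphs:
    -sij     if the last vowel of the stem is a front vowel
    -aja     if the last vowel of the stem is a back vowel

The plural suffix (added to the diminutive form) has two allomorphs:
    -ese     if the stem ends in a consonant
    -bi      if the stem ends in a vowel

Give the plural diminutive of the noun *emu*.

The last vowel of *emu* is /u/, which is a back vowel, so the diminutive suffix is -aja, giving *emuaja*.
The final sound of the diminutive form *emuaja* is /a/, which is a vowel, so the plural suffix is -bi, giving *emuajabi*.

emuajabi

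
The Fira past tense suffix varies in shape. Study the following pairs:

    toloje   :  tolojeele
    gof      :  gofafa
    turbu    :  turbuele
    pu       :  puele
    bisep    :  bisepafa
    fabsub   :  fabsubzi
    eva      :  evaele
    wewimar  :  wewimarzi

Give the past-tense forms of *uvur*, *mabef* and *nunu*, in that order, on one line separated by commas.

Looking at the final sound of each stem: -afa when the stem ends in a voiceless consonant (*gof*, *bisep*); -zi when the stem ends in a voiced consonant (*fabsub*, *wewimar*); -ele when the stem ends in a vowel (*toloje*, *turbu*, *pu*, *eva*).
The final sound of *uvur* is /r/, which is a voiced consonant, so the suffix is -zi, giving *uvurzi*.
The final sound of *mabef* is /f/, which is a voiceless consonant, so the suffix is -afa, giving *mabefafa*.
*nunu*: final sound = /u/, a vowel → -ele → *nunuele*.

uvurzi, mabefafa, nunuele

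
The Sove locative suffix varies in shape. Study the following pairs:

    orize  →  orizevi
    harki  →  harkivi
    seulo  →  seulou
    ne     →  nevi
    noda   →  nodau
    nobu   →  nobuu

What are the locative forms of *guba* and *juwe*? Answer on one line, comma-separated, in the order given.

gubau, juwevi

Looking at the last vowel of each stem: -vi when the last vowel of the stem is a front vowel (*orize*, *harki*, *ne*); -u when the last vowel of the stem is a back vowel (*seulo*, *noda*, *nobu*).
*guba* — last vowel /a/ (a back vowel) → -u → *gubau*.
*juwe*: last vowel = /e/, a front vowel → -vi → *juwevi*.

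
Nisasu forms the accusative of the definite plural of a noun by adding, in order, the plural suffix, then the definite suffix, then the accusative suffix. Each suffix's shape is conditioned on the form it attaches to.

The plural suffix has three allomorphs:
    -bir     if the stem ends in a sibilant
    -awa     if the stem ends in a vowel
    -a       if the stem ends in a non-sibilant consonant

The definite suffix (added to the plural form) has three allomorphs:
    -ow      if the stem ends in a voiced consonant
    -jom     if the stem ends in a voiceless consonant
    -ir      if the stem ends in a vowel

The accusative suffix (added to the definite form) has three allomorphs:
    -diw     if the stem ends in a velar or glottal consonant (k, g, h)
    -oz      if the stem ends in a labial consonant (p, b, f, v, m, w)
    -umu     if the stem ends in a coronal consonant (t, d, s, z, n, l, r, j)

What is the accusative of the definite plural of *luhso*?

The final sound of *luhso* is /o/, which is a vowel, so the plural suffix is -awa, giving *luhsoawa*.
The plural form *luhsoawa*: final sound = /a/, a vowel → -ir → *luhsoawair*.
The definite form *luhsoawair*: final consonant = /r/, coronal → -umu → *luhsoawairumu*.

luhsoawairumu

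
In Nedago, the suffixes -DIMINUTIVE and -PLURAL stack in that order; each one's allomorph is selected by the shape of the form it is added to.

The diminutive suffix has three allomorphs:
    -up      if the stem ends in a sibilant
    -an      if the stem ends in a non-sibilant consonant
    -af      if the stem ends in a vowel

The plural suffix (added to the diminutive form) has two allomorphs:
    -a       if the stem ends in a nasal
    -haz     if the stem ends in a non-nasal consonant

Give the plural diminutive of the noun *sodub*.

Since the final sound of *sodub* is /b/ (a non-sibilant consonant), it takes -an, giving *soduban*.
The final consonant of the diminutive form *soduban* is /n/, which is a nasal, so the plural suffix is -a, giving *sodubana*.

sodubana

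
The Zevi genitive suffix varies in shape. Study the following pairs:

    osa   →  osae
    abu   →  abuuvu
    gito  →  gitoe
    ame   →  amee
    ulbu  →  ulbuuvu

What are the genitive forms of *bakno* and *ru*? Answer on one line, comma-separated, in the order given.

baknoe, ruuvu

Looking at the last vowel of each stem: -uvu when the last vowel of the stem is a high vowel (*abu*, *ulbu*); -e when the last vowel of the stem is a non-high vowel (*osa*, *gito*, *ame*).
*bakno*: last vowel = /o/, a non-high vowel → -e → *baknoe*.
*ru*: last vowel = /u/, a high vowel → -uvu → *ruuvu*.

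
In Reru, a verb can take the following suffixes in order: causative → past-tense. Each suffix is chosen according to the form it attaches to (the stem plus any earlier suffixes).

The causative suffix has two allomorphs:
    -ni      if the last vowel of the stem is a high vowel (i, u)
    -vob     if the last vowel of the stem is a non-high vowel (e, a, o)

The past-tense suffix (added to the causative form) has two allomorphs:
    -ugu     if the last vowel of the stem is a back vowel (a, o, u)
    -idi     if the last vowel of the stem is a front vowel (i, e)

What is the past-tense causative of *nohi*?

*nohi* — last vowel /i/ (a high vowel) → -ni → *nohini*.
The last vowel of the causative form *nohini* is /i/, which is a front vowel, so the past-tense suffix is -idi, giving *nohiniidi*.

nohiniidi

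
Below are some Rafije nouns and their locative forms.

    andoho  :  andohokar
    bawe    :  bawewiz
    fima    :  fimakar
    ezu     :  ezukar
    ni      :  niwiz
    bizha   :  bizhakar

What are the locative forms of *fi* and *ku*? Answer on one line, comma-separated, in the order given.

fiwiz, kukar

Looking at the last vowel of each stem: -wiz when the last vowel of the stem is a front vowel (*bawe*, *ni*); -kar when the last vowel of the stem is a back vowel (*andoho*, *fima*, *ezu*, *bizha*).
The last vowel of *fi* is /i/, which is a front vowel, so the suffix is -wiz, giving *fiwiz*.
Since the last vowel of *ku* is /u/ (a back vowel), it takes -kar, giving *kukar*.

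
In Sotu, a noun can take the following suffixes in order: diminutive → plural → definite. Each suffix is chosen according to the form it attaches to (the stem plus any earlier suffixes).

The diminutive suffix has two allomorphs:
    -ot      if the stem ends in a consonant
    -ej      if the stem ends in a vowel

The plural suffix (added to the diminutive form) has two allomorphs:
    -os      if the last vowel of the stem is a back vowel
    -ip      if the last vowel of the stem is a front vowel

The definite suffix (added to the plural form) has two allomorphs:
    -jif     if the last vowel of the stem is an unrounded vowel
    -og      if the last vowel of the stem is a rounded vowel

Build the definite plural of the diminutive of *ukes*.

*ukes*: final sound = /s/, a consonant → -ot → *ukesot*.
The diminutive form *ukesot*: last vowel = /o/, a back vowel → -os → *ukesotos*.
The last vowel of the plural form *ukesotos* is /o/, which is a rounded vowel, so the definite suffix is -og, giving *ukesotosog*.

ukesotosog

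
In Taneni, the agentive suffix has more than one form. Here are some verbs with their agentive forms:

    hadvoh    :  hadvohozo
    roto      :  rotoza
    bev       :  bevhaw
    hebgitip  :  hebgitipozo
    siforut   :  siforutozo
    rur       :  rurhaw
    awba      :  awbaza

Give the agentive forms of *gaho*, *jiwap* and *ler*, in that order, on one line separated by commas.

The pattern is voicing of the final sound: -ozo when the stem ends in a voiceless consonant (*hadvoh*, *hebgitip*, *siforut*); -haw when the stem ends in a voiced consonant (*bev*, *rur*); -za when the stem ends in a vowel (*roto*, *awba*).
The final sound of *gaho* is /o/, which is a vowel, so the suffix is -za, giving *gahoza*.
*jiwap*: final sound = /p/, a voiceless consonant → -ozo → *jiwapozo*.
The final sound of *ler* is /r/, which is a voiced consonant, so the suffix is -haw, giving *lerhaw*.

gahoza, jiwapozo, lerhaw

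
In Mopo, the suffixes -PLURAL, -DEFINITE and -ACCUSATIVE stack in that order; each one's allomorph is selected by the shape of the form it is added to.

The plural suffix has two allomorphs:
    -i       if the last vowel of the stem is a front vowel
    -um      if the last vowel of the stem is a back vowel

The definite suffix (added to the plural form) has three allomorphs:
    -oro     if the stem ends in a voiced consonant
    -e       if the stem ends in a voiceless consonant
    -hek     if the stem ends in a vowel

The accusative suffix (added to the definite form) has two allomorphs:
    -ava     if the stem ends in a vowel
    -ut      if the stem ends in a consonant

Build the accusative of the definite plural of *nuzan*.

nuzanumoroava

*nuzan*: last vowel = /a/, a back vowel → -um → *nuzanum*.
Since the final sound of the plural form *nuzanum* is /m/ (a voiced consonant), it takes -oro, giving *nuzanumoro*.
The definite form *nuzanumoro* — final sound /o/ (a vowel) → -ava → *nuzanumoroava*.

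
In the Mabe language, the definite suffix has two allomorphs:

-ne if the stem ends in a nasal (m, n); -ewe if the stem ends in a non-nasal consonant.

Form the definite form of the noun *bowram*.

*bowram* — final consonant /m/ (a nasal) → -ne → *bowramne*.

bowramne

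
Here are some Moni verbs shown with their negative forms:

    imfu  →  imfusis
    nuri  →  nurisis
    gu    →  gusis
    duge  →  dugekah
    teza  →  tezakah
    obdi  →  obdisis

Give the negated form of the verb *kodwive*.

kodwivekah

The pattern is height harmony: -sis when the last vowel of the stem is a high vowel (*imfu*, *nuri*, *gu*, *obdi*); -kah when the last vowel of the stem is a non-high vowel (*duge*, *teza*).
*kodwive*: last vowel = /e/, a non-high vowel → -kah → *kodwivekah*.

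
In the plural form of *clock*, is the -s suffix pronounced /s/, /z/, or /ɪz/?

/s/

The stem *clock* ends in a voiceless non-sibilant consonant.
The plural suffix surfaces as /ɪz/ after sibilants, /s/ after other voiceless consonants, and /z/ after other voiced sounds.
So the plural -s on *clock* is pronounced /s/.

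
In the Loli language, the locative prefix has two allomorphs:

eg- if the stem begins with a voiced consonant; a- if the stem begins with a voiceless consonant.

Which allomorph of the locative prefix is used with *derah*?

Since the first consonant of *derah* is /d/ (voiced), it takes eg-.

eg-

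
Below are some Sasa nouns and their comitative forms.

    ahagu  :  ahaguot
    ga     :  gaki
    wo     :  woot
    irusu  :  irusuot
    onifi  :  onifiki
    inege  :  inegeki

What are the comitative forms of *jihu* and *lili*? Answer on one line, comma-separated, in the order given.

jihuot, liliki

The pattern is rounding harmony: -ot when the last vowel of the stem is a rounded vowel (*ahagu*, *wo*, *irusu*); -ki when the last vowel of the stem is an unrounded vowel (*ga*, *onifi*, *inege*).
*jihu*: last vowel = /u/, a rounded vowel → -ot → *jihuot*.
The last vowel of *lili* is /i/, which is an unrounded vowel, so the suffix is -ki, giving *liliki*.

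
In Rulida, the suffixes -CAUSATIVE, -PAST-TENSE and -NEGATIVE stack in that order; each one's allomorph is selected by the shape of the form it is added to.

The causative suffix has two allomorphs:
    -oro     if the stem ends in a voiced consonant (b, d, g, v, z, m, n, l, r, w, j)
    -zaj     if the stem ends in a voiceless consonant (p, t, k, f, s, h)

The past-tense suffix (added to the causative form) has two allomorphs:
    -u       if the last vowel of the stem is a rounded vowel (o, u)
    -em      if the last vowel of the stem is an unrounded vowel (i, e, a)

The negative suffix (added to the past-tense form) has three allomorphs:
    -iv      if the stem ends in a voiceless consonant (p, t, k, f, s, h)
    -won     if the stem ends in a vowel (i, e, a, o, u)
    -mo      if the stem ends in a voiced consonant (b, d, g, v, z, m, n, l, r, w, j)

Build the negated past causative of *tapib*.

*tapib* — final consonant /b/ (voiced) → -oro → *tapiboro*.
The causative form *tapiboro* — last vowel /o/ (a rounded vowel) → -u → *tapiborou*.
The past-tense form *tapiborou*: final sound = /u/, a vowel → -won → *tapiborouwon*.

tapiborouwon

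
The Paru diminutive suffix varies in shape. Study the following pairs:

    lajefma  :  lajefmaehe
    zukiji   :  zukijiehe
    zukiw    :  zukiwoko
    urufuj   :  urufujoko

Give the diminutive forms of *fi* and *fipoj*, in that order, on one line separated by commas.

Looking at the final sound of each stem: -oko when the stem ends in a consonant (*zukiw*, *urufuj*); -ehe when the stem ends in a vowel (*lajefma*, *zukiji*).
The final sound of *fi* is /i/, which is a vowel, so the suffix is -ehe, giving *fiehe*.
*fipoj* — final sound /j/ (a consonant) → -oko → *fipojoko*.

fiehe, fipojoko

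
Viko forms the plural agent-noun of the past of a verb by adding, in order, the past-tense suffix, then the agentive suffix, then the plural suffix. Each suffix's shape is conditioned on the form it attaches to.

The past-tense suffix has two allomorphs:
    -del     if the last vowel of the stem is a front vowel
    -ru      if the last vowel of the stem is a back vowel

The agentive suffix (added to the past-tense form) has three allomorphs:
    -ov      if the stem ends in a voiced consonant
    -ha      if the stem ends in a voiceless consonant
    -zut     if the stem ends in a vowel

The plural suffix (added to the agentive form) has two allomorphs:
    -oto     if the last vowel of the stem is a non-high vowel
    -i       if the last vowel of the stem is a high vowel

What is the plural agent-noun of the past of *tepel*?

*tepel* — last vowel /e/ (a front vowel) → -del → *tepeldel*.
The past-tense form *tepeldel*: final sound = /l/, a voiced consonant → -ov → *tepeldelov*.
The agentive form *tepeldelov* — last vowel /o/ (a non-high vowel) → -oto → *tepeldelovoto*.

tepeldelovoto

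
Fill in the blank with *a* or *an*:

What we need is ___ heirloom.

The indefinite article is chosen by the initial *sound* of the following word, not its spelling.
*heirloom* begins with the sound /ɛ/ (silent h) — a vowel sound.
So the article is *an*: What we need is an heirloom.

an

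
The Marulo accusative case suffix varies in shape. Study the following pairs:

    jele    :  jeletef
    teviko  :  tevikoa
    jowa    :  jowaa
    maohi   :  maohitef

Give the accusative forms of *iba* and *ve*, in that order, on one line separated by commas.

ibaa, vetef

The suffix is conditioned by the last vowel: -tef when the last vowel of the stem is a front vowel (*jele*, *maohi*); -a when the last vowel of the stem is a back vowel (*teviko*, *jowa*).
The last vowel of *iba* is /a/, which is a back vowel, so the suffix is -a, giving *ibaa*.
The last vowel of *ve* is /e/, which is a front vowel, so the suffix is -tef, giving *vetef*.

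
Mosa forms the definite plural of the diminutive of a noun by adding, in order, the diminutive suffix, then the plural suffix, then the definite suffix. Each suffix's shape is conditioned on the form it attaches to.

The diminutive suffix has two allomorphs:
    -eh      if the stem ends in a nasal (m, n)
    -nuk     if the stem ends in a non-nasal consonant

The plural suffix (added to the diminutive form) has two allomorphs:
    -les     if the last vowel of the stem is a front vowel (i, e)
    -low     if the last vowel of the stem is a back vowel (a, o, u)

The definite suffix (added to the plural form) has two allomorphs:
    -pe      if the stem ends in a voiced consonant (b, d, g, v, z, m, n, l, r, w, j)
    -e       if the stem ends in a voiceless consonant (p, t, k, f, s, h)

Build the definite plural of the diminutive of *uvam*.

*uvam* — final consonant /m/ (a nasal) → -eh → *uvameh*.
The last vowel of the diminutive form *uvameh* is /e/, which is a front vowel, so the plural suffix is -les, giving *uvamehles*.
The final consonant of the plural form *uvamehles* is /s/, which is voiceless, so the definite suffix is -e, giving *uvamehlese*.

uvamehlese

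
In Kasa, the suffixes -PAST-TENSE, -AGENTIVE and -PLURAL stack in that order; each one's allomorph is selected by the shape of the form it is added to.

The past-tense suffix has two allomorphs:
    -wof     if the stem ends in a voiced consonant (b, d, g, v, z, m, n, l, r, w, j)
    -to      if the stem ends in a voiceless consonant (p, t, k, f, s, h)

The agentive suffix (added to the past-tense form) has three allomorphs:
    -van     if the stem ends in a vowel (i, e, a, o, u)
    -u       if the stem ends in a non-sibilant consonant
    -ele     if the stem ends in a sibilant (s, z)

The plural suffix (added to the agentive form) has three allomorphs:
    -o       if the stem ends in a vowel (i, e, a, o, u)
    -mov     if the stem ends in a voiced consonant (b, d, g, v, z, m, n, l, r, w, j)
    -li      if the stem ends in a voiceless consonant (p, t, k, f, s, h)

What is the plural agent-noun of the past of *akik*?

akiktovanmov

The final consonant of *akik* is /k/, which is voiceless, so the past-tense suffix is -to, giving *akikto*.
The past-tense form *akikto* — final sound /o/ (a vowel) → -van → *akiktovan*.
Since the final sound of the agentive form *akiktovan* is /n/ (a voiced consonant), it takes -mov, giving *akiktovanmov*.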